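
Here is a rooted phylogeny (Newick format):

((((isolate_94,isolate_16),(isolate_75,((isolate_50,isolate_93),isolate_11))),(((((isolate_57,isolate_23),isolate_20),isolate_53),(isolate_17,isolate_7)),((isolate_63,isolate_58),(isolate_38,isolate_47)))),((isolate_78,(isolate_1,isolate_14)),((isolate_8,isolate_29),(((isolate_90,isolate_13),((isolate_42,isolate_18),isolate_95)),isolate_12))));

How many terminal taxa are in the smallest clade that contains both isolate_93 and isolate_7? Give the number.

The MRCA of isolate_93 and isolate_7 is the node subtending (((isolate_94,isolate_16),(isolate_75,((isolate_50,isolate_93),isolate_11))),(((((isolate_57,isolate_23),isolate_20),isolate_53),(isolate_17,isolate_7)),((isolate_63,isolate_58),(isolate_38,isolate_47)))).
That clade contains 16 terminal taxa: isolate_11, isolate_16, isolate_17, isolate_20, isolate_23, isolate_38, isolate_47, isolate_50, isolate_53, isolate_57, isolate_58, isolate_63, isolate_7, isolate_75, isolate_93, isolate_94.

16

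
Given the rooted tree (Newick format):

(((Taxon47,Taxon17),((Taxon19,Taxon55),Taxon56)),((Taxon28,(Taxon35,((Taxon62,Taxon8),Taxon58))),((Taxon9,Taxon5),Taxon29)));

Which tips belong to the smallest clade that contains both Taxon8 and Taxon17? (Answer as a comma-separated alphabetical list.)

Taxon17, Taxon19, Taxon28, Taxon29, Taxon35, Taxon47, Taxon5, Taxon55, Taxon56, Taxon58, Taxon62, Taxon8, Taxon9

Tracing Taxon8: it sits inside (Taxon62,Taxon8).
Tracing Taxon17: it sits inside (Taxon47,Taxon17).
The smallest clade enclosing both is the whole tree (their MRCA is the root), so the answer is all 13 tips in alphabetical order.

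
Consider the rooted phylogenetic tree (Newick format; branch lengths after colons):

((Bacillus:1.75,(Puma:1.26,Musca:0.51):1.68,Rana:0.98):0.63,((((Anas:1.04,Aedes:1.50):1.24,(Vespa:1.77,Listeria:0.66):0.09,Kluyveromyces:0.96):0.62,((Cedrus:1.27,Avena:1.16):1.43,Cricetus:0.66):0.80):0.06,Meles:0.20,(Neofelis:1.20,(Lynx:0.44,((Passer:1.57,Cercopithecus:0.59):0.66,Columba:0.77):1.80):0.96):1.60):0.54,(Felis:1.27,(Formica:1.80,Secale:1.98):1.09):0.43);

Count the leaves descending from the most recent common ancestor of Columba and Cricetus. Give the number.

The MRCA of Columba and Cricetus is the node subtending ((((Anas,Aedes),(Vespa,Listeria),Kluyveromyces),((Cedrus,Avena),Cricetus)),Meles,(Neofelis,(Lynx,((Passer,Cercopithecus),Columba)))).
That clade contains 14 terminal taxa: Aedes, Anas, Avena, Cedrus, Cercopithecus, Columba, Cricetus, Kluyveromyces, Listeria, Lynx, Meles, Neofelis, Passer, Vespa.

14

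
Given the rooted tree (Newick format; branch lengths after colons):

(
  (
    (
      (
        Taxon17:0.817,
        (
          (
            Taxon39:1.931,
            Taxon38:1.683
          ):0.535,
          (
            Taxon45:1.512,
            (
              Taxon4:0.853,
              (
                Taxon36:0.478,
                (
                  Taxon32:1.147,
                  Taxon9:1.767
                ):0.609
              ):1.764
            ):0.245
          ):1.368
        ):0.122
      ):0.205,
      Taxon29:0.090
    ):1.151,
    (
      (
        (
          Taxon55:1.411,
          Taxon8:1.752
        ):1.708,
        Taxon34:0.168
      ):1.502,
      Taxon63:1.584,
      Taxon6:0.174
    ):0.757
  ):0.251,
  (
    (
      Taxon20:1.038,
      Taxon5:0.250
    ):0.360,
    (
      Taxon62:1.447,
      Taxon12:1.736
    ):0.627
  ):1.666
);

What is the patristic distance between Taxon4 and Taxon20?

7.259

The path runs Taxon4 → … → MRCA → … → Taxon20; the MRCA is the root of the tree.
Branch lengths along that path: 0.853 + 0.245 + 1.368 + 0.122 + 0.205 + 1.151 + 0.251 + 1.666 + 0.360 + 1.038 = 7.259.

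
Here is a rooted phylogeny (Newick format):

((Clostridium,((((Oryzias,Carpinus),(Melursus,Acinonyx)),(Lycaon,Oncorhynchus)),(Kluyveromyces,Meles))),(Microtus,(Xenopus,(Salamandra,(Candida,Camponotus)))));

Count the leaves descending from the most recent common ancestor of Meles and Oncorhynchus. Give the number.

The MRCA of Meles and Oncorhynchus is the node subtending ((((Oryzias,Carpinus),(Melursus,Acinonyx)),(Lycaon,Oncorhynchus)),(Kluyveromyces,Meles)).
That clade contains 8 terminal taxa: Acinonyx, Carpinus, Kluyveromyces, Lycaon, Meles, Melursus, Oncorhynchus, Oryzias.

8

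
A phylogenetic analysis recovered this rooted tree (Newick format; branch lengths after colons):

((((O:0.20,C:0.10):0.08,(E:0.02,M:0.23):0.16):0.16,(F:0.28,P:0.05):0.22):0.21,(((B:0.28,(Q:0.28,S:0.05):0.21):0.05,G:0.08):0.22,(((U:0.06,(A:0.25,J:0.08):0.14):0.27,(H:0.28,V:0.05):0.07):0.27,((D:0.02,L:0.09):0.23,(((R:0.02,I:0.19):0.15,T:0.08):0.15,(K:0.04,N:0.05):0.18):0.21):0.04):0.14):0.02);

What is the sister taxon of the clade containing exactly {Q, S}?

The clade containing exactly {Q, S} attaches to the tree at the node subtending (B,(Q,S)).
The other lineage descending from that same node — the sister group — is the single tip B.

B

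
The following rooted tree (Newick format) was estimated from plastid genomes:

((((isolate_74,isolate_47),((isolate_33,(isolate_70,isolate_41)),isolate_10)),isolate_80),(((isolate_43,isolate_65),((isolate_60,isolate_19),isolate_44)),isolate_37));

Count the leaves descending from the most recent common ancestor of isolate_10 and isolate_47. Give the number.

6

The MRCA of isolate_10 and isolate_47 is the node subtending ((isolate_74,isolate_47),((isolate_33,(isolate_70,isolate_41)),isolate_10)).
That clade contains 6 terminal taxa: isolate_10, isolate_33, isolate_41, isolate_47, isolate_70, isolate_74.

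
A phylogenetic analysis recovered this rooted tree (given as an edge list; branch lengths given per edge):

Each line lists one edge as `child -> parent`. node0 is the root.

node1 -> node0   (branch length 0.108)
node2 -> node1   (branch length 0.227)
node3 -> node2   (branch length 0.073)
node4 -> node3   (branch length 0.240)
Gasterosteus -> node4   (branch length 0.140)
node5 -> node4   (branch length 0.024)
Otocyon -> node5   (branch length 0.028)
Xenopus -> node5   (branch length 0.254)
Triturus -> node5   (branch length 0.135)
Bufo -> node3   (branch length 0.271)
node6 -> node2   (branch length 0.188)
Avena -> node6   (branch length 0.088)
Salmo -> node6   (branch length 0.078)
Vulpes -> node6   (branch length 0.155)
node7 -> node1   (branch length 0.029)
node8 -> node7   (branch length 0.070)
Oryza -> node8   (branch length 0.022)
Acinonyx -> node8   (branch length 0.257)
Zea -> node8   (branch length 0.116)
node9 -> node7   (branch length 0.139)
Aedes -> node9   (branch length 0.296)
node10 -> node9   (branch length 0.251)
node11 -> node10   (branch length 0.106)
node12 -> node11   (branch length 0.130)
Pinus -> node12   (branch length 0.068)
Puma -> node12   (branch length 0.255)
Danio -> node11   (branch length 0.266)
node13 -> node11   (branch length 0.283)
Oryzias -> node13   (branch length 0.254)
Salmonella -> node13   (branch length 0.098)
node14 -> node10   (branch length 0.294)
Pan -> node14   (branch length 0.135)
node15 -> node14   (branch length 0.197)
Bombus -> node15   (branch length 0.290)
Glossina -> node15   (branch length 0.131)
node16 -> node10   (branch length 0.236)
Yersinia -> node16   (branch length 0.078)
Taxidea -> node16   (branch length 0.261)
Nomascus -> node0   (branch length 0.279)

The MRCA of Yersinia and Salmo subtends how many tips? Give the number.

The MRCA of Yersinia and Salmo is the node subtending ((((Gasterosteus,(Otocyon,Xenopus,Triturus)),Bufo),(Avena,Salmo,Vulpes)),((Oryza,Acinonyx,Zea),(Aedes,(((Pinus,Puma),Danio,(Oryzias,Salmonella)),(Pan,(Bombus,Glossina)),(Yersinia,Taxidea))))).
That clade contains 22 terminal taxa: Acinonyx, Aedes, Avena, Bombus, Bufo, Danio, Gasterosteus, Glossina, Oryza, Oryzias, Otocyon, Pan, Pinus, Puma, Salmo, Salmonella, Taxidea, Triturus, Vulpes, Xenopus, Yersinia, Zea.

22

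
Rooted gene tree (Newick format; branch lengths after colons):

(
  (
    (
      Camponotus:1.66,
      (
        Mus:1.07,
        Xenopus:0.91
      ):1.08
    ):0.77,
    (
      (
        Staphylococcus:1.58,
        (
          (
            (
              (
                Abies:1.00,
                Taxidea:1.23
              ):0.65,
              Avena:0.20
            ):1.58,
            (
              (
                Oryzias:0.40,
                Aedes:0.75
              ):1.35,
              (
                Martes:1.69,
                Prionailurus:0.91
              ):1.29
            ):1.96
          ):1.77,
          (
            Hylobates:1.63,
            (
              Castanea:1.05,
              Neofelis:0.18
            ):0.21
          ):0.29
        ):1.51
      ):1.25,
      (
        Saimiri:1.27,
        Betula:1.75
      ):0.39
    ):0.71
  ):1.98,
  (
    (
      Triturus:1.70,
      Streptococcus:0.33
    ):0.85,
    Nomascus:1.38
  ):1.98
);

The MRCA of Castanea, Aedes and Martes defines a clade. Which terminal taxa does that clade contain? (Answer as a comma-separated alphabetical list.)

Tracing Castanea: it sits inside (Castanea,Neofelis).
Tracing Aedes: it sits inside (Oryzias,Aedes).
Tracing Martes: it sits inside (Martes,Prionailurus).
The smallest clade enclosing all 3 is ((((Abies,Taxidea),Avena),((Oryzias,Aedes),(Martes,Prionailurus))),(Hylobates,(Castanea,Neofelis))); the answer is its 10 terminal taxa in alphabetical order.

Abies, Aedes, Avena, Castanea, Hylobates, Martes, Neofelis, Oryzias, Prionailurus, Taxidea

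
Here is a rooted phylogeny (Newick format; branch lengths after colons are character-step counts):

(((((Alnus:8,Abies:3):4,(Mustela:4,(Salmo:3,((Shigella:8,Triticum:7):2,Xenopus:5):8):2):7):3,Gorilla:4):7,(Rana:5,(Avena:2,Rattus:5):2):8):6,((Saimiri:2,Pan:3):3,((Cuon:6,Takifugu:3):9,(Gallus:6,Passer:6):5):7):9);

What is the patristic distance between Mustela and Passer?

54

The path runs Mustela → … → MRCA → … → Passer; the MRCA is the root of the tree.
Branch lengths along that path: 4 + 7 + 3 + 7 + 6 + 9 + 7 + 5 + 6 = 54.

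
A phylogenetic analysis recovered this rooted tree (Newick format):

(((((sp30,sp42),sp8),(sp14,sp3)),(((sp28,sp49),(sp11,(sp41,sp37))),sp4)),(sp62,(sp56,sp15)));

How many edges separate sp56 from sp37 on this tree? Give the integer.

The MRCA of sp56 and sp37 is the root of the tree.
From sp56 up to that node: 3 branches. From sp37 up to the same node: 6 branches. Total: 3 + 6 = 9.

9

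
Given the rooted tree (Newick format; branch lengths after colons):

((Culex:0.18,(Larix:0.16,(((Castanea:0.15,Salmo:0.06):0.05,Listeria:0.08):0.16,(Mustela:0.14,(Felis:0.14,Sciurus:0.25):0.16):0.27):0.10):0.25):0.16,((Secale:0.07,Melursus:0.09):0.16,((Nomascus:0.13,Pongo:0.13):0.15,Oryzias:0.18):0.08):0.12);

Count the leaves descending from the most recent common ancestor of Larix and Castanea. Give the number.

7

The MRCA of Larix and Castanea is the node subtending (Larix,(((Castanea,Salmo),Listeria),(Mustela,(Felis,Sciurus)))).
That clade contains 7 terminal taxa: Castanea, Felis, Larix, Listeria, Mustela, Salmo, Sciurus.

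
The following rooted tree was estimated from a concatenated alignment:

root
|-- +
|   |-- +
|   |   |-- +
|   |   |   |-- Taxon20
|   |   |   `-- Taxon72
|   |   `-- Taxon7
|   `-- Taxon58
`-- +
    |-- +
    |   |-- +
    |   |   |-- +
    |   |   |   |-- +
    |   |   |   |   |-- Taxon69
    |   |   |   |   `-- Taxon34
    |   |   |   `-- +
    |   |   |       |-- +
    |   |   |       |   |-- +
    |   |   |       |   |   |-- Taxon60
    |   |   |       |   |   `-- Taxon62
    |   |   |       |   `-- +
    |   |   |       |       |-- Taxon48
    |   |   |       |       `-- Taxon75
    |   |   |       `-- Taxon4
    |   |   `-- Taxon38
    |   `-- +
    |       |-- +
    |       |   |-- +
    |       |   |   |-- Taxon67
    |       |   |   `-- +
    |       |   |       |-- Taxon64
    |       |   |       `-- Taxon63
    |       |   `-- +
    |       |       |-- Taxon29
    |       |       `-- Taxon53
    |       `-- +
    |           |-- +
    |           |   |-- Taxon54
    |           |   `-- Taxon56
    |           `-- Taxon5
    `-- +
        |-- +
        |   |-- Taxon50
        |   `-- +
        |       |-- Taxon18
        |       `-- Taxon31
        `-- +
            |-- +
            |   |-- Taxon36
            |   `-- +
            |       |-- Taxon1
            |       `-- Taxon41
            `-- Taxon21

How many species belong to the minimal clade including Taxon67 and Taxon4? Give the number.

16

The MRCA of Taxon67 and Taxon4 is the node subtending ((((Taxon69,Taxon34),(((Taxon60,Taxon62),(Taxon48,Taxon75)),Taxon4)),Taxon38),(((Taxon67,(Taxon64,Taxon63)),(Taxon29,Taxon53)),((Taxon54,Taxon56),Taxon5))).
That clade contains 16 terminal taxa: Taxon29, Taxon34, Taxon38, Taxon4, Taxon48, Taxon5, Taxon53, Taxon54, Taxon56, Taxon60, Taxon62, Taxon63, Taxon64, Taxon67, Taxon69, Taxon75.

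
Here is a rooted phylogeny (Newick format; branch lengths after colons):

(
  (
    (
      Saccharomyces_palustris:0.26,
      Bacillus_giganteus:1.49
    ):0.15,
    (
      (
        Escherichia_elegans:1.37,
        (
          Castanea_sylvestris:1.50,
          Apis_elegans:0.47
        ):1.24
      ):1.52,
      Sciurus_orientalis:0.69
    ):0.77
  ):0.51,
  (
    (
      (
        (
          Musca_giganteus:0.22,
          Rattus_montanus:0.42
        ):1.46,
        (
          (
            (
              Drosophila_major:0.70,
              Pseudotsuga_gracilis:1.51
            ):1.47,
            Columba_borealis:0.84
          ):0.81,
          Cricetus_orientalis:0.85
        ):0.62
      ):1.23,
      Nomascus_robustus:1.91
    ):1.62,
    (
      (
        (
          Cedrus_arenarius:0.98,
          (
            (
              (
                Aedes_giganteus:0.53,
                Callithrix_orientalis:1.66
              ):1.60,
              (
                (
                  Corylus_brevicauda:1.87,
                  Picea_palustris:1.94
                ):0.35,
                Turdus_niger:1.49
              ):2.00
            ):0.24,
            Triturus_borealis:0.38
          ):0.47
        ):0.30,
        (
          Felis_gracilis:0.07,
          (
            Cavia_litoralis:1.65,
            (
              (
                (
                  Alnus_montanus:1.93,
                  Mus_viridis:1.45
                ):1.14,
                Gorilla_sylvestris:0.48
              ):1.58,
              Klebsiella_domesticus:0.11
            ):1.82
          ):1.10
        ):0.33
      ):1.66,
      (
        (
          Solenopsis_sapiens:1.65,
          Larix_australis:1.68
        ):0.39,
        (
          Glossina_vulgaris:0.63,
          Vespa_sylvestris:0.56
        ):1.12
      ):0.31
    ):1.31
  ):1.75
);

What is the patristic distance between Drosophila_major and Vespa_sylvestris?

The path runs Drosophila_major → … → MRCA → … → Vespa_sylvestris; the MRCA is the node subtending ((((Musca_giganteus,Rattus_montanus),(((Drosophila_major,Pseudotsuga_gracilis),Columba_borealis),Cricetus_orientalis)),Nomascus_robustus),(((Cedrus_arenarius,(((Aedes_giganteus,Callithrix_orientalis),((Corylus_brevicauda,Picea_palustris),Turdus_niger)),Triturus_borealis)),(Felis_gracilis,(Cavia_litoralis,(((Alnus_montanus,Mus_viridis),Gorilla_sylvestris),Klebsiella_domesticus)))),((Solenopsis_sapiens,Larix_australis),(Glossina_vulgaris,Vespa_sylvestris)))).
Branch lengths along that path: 0.70 + 1.47 + 0.81 + 0.62 + 1.23 + 1.62 + 1.31 + 0.31 + 1.12 + 0.56 = 9.75.

9.75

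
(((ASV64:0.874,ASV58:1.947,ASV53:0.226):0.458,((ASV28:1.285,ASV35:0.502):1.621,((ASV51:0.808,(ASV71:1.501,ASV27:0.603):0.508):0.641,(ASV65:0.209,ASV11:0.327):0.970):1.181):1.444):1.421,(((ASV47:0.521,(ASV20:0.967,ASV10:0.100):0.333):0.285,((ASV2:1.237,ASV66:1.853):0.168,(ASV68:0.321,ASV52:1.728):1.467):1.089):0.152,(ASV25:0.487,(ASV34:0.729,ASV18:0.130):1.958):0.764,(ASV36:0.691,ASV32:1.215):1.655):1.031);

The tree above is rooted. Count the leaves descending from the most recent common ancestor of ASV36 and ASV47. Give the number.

The MRCA of ASV36 and ASV47 is the node subtending (((ASV47,(ASV20,ASV10)),((ASV2,ASV66),(ASV68,ASV52))),(ASV25,(ASV34,ASV18)),(ASV36,ASV32)).
That clade contains 12 terminal taxa: ASV10, ASV18, ASV2, ASV20, ASV25, ASV32, ASV34, ASV36, ASV47, ASV52, ASV66, ASV68.

12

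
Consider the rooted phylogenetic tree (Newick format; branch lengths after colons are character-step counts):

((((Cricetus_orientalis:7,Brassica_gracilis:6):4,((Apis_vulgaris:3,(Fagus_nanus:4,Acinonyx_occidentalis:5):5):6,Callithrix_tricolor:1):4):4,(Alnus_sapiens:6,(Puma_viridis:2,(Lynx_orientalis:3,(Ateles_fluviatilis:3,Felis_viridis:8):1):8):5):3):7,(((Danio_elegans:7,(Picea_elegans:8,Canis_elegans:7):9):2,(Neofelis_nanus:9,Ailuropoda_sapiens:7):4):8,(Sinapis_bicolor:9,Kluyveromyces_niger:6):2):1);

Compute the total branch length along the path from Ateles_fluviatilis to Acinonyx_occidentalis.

The path runs Ateles_fluviatilis → … → MRCA → … → Acinonyx_occidentalis; the MRCA is the node subtending (((Cricetus_orientalis,Brassica_gracilis),((Apis_vulgaris,(Fagus_nanus,Acinonyx_occidentalis)),Callithrix_tricolor)),(Alnus_sapiens,(Puma_viridis,(Lynx_orientalis,(Ateles_fluviatilis,Felis_viridis))))).
Branch lengths along that path: 3 + 1 + 8 + 5 + 3 + 4 + 4 + 6 + 5 + 5 = 44.

44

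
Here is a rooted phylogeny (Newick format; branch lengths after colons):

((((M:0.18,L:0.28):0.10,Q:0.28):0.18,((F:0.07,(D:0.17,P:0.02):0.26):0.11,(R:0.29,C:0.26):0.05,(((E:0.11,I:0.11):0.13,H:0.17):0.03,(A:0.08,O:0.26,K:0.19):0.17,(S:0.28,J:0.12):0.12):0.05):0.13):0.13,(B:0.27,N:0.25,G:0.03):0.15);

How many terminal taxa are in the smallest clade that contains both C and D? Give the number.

The MRCA of C and D is the node subtending ((F,(D,P)),(R,C),(((E,I),H),(A,O,K),(S,J))).
That clade contains 13 terminal taxa: A, C, D, E, F, H, I, J, K, O, P, R, S.

13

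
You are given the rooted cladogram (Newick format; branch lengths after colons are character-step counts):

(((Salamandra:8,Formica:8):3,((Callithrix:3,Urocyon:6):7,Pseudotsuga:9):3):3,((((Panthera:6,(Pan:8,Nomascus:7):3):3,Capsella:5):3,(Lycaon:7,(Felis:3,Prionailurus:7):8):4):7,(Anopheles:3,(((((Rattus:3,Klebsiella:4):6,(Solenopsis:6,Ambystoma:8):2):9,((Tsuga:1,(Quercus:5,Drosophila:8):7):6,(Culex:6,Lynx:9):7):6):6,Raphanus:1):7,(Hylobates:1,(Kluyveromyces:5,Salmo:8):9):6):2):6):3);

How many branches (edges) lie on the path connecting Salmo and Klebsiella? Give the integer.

8

The MRCA of Salmo and Klebsiella is the node subtending (((((Rattus,Klebsiella),(Solenopsis,Ambystoma)),((Tsuga,(Quercus,Drosophila)),(Culex,Lynx))),Raphanus),(Hylobates,(Kluyveromyces,Salmo))).
From Salmo up to that node: 3 branches. From Klebsiella up to the same node: 5 branches. Total: 3 + 5 = 8.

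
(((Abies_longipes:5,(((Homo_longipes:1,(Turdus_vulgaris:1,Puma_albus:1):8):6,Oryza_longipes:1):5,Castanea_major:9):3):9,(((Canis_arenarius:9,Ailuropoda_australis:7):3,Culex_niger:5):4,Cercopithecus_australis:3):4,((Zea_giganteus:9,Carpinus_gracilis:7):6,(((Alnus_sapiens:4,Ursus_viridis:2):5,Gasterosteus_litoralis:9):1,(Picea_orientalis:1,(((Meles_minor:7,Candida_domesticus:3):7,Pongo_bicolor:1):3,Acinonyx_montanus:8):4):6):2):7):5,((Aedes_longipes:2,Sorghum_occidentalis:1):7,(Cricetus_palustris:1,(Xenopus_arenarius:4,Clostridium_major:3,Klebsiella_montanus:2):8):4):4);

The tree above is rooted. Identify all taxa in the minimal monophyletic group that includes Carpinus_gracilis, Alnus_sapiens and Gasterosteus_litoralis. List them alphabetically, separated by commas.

Acinonyx_montanus, Alnus_sapiens, Candida_domesticus, Carpinus_gracilis, Gasterosteus_litoralis, Meles_minor, Picea_orientalis, Pongo_bicolor, Ursus_viridis, Zea_giganteus

Tracing Carpinus_gracilis: it sits inside (Zea_giganteus,Carpinus_gracilis).
Tracing Alnus_sapiens: it sits inside (Alnus_sapiens,Ursus_viridis).
Tracing Gasterosteus_litoralis: it sits inside ((Alnus_sapiens,Ursus_viridis),Gasterosteus_litoralis).
The smallest clade enclosing all 3 is ((Zea_giganteus,Carpinus_gracilis),(((Alnus_sapiens,Ursus_viridis),Gasterosteus_litoralis),(Picea_orientalis,(((Meles_minor,Candida_domesticus),Pongo_bicolor),Acinonyx_montanus)))); the answer is its 10 terminal taxa in alphabetical order.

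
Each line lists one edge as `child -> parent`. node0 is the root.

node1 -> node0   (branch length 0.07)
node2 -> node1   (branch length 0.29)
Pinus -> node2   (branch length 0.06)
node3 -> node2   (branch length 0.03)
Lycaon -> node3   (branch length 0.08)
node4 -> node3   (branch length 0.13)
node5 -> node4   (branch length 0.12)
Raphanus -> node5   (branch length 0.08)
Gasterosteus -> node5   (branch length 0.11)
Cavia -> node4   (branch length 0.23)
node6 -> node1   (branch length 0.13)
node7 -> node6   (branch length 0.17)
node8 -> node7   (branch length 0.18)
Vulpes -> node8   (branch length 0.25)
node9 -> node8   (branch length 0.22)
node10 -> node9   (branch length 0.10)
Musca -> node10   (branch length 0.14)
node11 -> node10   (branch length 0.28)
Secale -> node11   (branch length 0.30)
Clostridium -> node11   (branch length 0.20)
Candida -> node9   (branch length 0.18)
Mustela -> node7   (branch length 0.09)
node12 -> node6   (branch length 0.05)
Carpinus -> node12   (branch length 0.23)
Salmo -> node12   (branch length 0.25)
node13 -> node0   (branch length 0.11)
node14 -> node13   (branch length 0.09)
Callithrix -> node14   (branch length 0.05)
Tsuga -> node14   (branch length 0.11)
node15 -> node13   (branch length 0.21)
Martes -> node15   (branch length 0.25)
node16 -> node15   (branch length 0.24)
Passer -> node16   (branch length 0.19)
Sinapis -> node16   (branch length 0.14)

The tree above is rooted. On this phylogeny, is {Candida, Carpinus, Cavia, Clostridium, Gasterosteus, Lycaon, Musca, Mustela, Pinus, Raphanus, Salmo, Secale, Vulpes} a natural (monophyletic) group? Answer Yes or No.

The most recent common ancestor of these taxa subtends ((Pinus,(Lycaon,((Raphanus,Gasterosteus),Cavia))),(((Vulpes,((Musca,(Secale,Clostridium)),Candida)),Mustela),(Carpinus,Salmo))).
That clade has exactly 13 tips — every listed taxon and nothing else — so the group is monophyletic.

Yes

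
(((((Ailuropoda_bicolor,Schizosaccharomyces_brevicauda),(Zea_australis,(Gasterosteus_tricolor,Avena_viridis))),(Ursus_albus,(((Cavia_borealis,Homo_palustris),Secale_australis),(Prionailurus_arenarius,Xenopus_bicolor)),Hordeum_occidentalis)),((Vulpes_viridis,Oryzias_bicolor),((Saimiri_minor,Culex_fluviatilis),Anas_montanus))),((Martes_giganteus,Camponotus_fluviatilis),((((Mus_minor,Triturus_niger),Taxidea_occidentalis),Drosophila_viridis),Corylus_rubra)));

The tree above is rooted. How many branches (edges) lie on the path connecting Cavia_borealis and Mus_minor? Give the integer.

13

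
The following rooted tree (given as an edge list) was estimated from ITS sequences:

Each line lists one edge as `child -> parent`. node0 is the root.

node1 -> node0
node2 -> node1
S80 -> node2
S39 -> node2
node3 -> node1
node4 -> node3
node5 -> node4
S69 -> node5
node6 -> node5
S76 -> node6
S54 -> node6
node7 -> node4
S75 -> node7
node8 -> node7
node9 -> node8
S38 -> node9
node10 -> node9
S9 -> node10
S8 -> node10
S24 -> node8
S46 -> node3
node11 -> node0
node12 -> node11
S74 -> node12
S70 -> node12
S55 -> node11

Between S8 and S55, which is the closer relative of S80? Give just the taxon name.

The MRCA of S80 and S8 subtends ((S80,S39),(((S69,(S76,S54)),(S75,((S38,(S9,S8)),S24))),S46)) (11 taxa).
The MRCA of S80 and S55 is the root, subtending the entire tree (14 taxa).
The first is nested inside the second, so S80 shares a more recent common ancestor with S8.

S8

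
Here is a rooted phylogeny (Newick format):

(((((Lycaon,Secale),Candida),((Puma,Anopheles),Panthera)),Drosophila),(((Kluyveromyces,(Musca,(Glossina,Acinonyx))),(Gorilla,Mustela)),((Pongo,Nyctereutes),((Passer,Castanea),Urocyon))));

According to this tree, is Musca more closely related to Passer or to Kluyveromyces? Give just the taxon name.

The MRCA of Musca and Kluyveromyces subtends (Kluyveromyces,(Musca,(Glossina,Acinonyx))) (4 taxa).
The MRCA of Musca and Passer subtends (((Kluyveromyces,(Musca,(Glossina,Acinonyx))),(Gorilla,Mustela)),((Pongo,Nyctereutes),((Passer,Castanea),Urocyon))) (11 taxa).
The first is nested inside the second, so Musca shares a more recent common ancestor with Kluyveromyces.

Kluyveromyces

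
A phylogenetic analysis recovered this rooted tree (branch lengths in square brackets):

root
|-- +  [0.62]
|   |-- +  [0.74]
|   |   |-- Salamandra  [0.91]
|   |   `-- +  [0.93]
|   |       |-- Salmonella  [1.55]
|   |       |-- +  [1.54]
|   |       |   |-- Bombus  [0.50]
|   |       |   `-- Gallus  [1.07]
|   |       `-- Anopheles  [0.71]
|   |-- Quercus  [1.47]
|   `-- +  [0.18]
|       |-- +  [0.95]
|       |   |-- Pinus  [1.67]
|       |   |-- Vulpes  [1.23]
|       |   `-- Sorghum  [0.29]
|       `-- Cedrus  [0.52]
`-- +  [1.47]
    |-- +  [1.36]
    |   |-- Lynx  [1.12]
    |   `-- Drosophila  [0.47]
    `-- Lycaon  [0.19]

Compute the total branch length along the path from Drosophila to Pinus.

The path runs Drosophila → … → MRCA → … → Pinus; the MRCA is the root of the tree.
Branch lengths along that path: 0.47 + 1.36 + 1.47 + 0.62 + 0.18 + 0.95 + 1.67 = 6.72.

6.72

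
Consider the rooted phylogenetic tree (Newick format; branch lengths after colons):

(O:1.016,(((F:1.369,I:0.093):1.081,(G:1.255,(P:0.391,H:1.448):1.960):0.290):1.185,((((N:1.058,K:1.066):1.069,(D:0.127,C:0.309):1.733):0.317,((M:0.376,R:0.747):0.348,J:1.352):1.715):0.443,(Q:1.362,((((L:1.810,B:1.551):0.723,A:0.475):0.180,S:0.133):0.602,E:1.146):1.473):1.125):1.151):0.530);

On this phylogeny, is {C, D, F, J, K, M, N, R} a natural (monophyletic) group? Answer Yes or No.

The MRCA of the listed taxa subtends (((F,I),(G,(P,H))),((((N,K),(D,C)),((M,R),J)),(Q,((((L,B),A),S),E)))).
That clade also contains A, B, E, G, H, I, L, P, Q, S, which are not in the proposed group, so the group is not monophyletic.

No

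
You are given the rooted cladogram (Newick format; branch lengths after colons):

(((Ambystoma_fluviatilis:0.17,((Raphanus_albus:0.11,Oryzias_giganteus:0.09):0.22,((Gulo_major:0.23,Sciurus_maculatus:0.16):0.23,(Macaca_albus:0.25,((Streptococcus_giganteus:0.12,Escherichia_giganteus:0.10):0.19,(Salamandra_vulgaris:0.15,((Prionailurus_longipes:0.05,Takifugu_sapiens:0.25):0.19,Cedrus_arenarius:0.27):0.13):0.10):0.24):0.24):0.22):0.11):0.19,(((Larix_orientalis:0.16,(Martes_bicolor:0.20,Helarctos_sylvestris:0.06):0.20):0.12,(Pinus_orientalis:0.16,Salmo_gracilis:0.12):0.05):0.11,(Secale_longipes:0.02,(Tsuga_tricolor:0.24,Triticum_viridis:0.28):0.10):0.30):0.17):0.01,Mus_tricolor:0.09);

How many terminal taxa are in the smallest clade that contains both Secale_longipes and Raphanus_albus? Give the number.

20

The MRCA of Secale_longipes and Raphanus_albus is the node subtending ((Ambystoma_fluviatilis,((Raphanus_albus,Oryzias_giganteus),((Gulo_major,Sciurus_maculatus),(Macaca_albus,((Streptococcus_giganteus,Escherichia_giganteus),(Salamandra_vulgaris,((Prionailurus_longipes,Takifugu_sapiens),Cedrus_arenarius))))))),(((Larix_orientalis,(Martes_bicolor,Helarctos_sylvestris)),(Pinus_orientalis,Salmo_gracilis)),(Secale_longipes,(Tsuga_tricolor,Triticum_viridis)))).
That clade contains 20 terminal taxa: Ambystoma_fluviatilis, Cedrus_arenarius, Escherichia_giganteus, Gulo_major, Helarctos_sylvestris, Larix_orientalis, Macaca_albus, Martes_bicolor, Oryzias_giganteus, Pinus_orientalis, Prionailurus_longipes, Raphanus_albus, Salamandra_vulgaris, Salmo_gracilis, Sciurus_maculatus, Secale_longipes, Streptococcus_giganteus, Takifugu_sapiens, Triticum_viridis, Tsuga_tricolor.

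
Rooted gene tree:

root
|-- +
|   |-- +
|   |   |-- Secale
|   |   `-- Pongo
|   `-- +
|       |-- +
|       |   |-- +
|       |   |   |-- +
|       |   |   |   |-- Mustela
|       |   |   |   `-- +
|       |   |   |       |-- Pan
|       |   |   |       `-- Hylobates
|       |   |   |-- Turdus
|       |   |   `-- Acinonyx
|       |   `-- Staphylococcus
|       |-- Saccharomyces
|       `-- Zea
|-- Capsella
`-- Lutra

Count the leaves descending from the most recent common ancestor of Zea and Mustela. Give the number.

8

The MRCA of Zea and Mustela is the node subtending ((((Mustela,(Pan,Hylobates)),Turdus,Acinonyx),Staphylococcus),Saccharomyces,Zea).
That clade contains 8 terminal taxa: Acinonyx, Hylobates, Mustela, Pan, Saccharomyces, Staphylococcus, Turdus, Zea.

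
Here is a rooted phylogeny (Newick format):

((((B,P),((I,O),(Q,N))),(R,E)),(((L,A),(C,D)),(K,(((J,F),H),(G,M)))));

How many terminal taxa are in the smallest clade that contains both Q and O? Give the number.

The MRCA of Q and O is the node subtending ((I,O),(Q,N)).
That clade contains 4 terminal taxa: I, N, O, Q.

4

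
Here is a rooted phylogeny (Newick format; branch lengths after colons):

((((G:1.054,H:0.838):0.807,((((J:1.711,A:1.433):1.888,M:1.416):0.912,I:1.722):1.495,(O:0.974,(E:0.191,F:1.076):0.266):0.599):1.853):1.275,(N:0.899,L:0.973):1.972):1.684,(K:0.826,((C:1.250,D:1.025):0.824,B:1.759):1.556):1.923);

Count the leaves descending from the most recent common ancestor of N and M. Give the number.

The MRCA of N and M is the node subtending (((G,H),((((J,A),M),I),(O,(E,F)))),(N,L)).
That clade contains 11 terminal taxa: A, E, F, G, H, I, J, L, M, N, O.

11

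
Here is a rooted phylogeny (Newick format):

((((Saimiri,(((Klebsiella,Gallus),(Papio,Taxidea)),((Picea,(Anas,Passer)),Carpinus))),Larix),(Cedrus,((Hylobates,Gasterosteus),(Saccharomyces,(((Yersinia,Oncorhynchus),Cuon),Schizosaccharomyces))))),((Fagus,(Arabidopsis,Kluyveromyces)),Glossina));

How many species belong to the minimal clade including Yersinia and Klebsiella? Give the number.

18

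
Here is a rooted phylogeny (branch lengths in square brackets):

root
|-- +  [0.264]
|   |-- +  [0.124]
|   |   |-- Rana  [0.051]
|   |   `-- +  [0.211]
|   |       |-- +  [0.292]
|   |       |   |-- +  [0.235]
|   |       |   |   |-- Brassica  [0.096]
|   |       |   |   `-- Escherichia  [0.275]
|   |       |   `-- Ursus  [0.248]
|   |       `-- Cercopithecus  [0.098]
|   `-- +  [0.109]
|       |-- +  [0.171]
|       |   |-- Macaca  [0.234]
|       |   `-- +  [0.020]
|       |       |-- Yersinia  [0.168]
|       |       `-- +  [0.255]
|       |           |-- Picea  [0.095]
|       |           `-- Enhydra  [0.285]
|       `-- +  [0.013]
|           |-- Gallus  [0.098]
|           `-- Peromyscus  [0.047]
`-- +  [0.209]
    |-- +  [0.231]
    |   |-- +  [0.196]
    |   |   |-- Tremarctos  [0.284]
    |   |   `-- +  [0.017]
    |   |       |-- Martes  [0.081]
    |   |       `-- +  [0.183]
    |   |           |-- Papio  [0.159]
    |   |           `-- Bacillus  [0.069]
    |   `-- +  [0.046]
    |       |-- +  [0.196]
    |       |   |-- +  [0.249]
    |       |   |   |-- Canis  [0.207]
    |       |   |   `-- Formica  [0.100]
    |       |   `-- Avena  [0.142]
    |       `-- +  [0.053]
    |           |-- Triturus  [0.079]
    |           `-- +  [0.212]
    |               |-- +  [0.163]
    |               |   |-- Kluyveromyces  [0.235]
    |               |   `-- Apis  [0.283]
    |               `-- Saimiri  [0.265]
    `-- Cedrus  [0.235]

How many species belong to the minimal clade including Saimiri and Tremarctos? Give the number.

11

The MRCA of Saimiri and Tremarctos is the node subtending ((Tremarctos,(Martes,(Papio,Bacillus))),(((Canis,Formica),Avena),(Triturus,((Kluyveromyces,Apis),Saimiri)))).
That clade contains 11 terminal taxa: Apis, Avena, Bacillus, Canis, Formica, Kluyveromyces, Martes, Papio, Saimiri, Tremarctos, Triturus.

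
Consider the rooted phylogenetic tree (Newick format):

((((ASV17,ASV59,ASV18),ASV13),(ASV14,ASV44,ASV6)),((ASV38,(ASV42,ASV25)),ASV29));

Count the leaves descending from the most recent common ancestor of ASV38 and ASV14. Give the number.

11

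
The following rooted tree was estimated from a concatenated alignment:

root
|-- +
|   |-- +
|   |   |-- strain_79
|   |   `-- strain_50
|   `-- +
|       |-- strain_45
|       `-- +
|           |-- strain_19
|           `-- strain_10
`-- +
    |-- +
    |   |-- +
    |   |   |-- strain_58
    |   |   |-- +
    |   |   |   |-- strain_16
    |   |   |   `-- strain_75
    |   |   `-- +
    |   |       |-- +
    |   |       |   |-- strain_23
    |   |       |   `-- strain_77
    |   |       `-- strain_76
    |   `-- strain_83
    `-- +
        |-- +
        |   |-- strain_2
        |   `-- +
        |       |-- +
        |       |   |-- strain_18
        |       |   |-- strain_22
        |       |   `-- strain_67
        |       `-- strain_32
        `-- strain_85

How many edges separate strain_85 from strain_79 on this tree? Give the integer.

6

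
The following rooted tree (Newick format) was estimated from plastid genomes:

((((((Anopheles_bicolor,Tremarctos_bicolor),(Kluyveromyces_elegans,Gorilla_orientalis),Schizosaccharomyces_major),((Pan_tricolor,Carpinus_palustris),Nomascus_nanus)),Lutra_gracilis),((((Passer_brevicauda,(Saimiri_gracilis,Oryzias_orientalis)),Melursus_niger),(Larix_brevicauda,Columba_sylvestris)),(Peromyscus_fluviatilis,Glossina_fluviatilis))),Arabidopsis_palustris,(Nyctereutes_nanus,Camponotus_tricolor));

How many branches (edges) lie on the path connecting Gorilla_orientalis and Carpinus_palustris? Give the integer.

The MRCA of Gorilla_orientalis and Carpinus_palustris is the node subtending (((Anopheles_bicolor,Tremarctos_bicolor),(Kluyveromyces_elegans,Gorilla_orientalis),Schizosaccharomyces_major),((Pan_tricolor,Carpinus_palustris),Nomascus_nanus)).
From Gorilla_orientalis up to that node: 3 branches. From Carpinus_palustris up to the same node: 3 branches. Total: 3 + 3 = 6.

6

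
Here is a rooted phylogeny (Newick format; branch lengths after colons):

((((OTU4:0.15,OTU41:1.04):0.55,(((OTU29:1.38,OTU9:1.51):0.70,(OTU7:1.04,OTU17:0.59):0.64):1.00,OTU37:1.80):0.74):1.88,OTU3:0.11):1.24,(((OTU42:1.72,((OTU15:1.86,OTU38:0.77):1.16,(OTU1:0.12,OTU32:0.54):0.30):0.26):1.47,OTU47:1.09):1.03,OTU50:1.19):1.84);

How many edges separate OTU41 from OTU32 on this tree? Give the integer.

The MRCA of OTU41 and OTU32 is the root of the tree.
From OTU41 up to that node: 4 branches. From OTU32 up to the same node: 6 branches. Total: 4 + 6 = 10.

10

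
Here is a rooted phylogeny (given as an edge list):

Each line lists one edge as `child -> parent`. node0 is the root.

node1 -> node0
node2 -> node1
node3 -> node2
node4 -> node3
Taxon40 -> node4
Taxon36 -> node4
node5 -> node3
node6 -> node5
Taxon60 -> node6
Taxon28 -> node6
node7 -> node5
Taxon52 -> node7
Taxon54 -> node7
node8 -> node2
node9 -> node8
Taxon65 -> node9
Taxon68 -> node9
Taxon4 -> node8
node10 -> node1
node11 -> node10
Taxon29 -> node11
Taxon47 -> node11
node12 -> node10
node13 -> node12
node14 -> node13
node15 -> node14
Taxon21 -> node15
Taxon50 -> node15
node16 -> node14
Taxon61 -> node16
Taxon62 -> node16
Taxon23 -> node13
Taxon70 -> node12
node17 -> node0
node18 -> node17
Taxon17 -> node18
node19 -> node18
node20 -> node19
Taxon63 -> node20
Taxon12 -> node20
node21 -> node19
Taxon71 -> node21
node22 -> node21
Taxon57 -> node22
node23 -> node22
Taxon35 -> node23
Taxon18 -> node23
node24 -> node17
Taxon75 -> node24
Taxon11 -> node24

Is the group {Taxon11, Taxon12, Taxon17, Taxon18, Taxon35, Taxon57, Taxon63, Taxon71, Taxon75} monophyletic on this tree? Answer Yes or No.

The most recent common ancestor of these taxa subtends ((Taxon17,((Taxon63,Taxon12),(Taxon71,(Taxon57,(Taxon35,Taxon18))))),(Taxon75,Taxon11)).
That clade has exactly 9 tips — every listed taxon and nothing else — so the group is monophyletic.

Yes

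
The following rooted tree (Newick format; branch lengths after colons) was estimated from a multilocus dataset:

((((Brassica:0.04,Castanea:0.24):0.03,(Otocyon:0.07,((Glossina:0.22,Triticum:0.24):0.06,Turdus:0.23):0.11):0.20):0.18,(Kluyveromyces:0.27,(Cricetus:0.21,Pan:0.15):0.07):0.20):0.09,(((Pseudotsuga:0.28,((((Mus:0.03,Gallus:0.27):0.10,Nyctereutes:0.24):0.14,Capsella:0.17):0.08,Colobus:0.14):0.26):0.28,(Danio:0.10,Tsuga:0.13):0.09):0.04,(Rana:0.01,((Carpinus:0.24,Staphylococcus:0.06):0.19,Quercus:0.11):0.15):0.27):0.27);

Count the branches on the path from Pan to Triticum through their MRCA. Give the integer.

8

The MRCA of Pan and Triticum is the node subtending (((Brassica,Castanea),(Otocyon,((Glossina,Triticum),Turdus))),(Kluyveromyces,(Cricetus,Pan))).
From Pan up to that node: 3 branches. From Triticum up to the same node: 5 branches. Total: 3 + 5 = 8.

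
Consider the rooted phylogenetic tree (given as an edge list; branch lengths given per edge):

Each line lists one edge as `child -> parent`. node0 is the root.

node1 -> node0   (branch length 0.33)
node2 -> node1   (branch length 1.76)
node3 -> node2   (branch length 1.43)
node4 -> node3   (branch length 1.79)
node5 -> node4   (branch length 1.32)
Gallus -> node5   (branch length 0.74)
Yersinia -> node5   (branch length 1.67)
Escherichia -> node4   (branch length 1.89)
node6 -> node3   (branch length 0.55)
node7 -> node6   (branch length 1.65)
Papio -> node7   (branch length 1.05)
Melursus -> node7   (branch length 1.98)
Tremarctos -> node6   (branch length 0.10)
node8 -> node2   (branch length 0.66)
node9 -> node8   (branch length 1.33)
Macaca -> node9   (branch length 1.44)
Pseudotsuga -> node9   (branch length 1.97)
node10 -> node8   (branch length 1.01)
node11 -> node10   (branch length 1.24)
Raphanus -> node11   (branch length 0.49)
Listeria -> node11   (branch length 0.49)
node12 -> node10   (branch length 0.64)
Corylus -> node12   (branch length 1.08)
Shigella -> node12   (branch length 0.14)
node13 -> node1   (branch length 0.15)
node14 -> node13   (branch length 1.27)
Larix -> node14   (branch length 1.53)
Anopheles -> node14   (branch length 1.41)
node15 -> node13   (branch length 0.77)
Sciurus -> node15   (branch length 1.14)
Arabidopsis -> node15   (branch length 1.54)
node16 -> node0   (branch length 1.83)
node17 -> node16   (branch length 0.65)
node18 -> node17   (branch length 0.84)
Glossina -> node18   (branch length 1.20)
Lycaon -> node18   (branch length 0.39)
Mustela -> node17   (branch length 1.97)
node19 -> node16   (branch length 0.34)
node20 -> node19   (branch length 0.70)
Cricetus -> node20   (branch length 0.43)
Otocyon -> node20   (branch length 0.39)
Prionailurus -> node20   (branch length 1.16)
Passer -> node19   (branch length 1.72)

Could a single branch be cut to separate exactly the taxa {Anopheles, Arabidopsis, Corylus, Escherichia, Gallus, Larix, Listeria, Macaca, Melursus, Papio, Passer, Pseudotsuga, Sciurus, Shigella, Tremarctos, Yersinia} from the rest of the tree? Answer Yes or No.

The MRCA of the listed taxa is the root, so the smallest clade containing them is the whole tree.
That clade also contains Cricetus, Glossina, Lycaon, Mustela, Otocyon, Prionailurus, Raphanus, which are not in the proposed group, so the group is not monophyletic.

No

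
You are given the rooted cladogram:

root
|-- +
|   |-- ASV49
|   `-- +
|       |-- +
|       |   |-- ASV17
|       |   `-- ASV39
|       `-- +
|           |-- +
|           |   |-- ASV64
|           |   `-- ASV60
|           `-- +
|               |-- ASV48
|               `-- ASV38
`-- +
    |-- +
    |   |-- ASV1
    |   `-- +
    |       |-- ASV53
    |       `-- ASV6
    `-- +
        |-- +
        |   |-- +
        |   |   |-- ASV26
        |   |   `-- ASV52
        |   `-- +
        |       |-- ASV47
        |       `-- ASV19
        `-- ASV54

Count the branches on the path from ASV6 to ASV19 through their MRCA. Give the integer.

The MRCA of ASV6 and ASV19 is the node subtending ((ASV1,(ASV53,ASV6)),(((ASV26,ASV52),(ASV47,ASV19)),ASV54)).
From ASV6 up to that node: 3 branches. From ASV19 up to the same node: 4 branches. Total: 3 + 4 = 7.

7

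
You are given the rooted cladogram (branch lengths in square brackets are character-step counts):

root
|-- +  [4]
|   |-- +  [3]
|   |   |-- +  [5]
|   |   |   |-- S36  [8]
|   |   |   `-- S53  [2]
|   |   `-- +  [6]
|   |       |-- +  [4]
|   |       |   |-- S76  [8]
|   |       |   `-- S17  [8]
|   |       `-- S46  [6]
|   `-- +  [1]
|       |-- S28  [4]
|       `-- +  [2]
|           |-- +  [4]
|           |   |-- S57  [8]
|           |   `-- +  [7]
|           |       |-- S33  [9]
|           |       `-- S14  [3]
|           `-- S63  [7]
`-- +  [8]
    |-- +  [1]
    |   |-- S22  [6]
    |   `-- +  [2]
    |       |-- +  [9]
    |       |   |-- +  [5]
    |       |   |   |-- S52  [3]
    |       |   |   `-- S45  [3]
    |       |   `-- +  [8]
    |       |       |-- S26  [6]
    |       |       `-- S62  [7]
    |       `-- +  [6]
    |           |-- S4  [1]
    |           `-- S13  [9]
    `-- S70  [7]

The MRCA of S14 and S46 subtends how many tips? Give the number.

10

The MRCA of S14 and S46 is the node subtending (((S36,S53),((S76,S17),S46)),(S28,((S57,(S33,S14)),S63))).
That clade contains 10 terminal taxa: S14, S17, S28, S33, S36, S46, S53, S57, S63, S76.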